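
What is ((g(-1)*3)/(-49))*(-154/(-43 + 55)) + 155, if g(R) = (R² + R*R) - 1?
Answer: 2181/14 ≈ 155.79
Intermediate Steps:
g(R) = -1 + 2*R² (g(R) = (R² + R²) - 1 = 2*R² - 1 = -1 + 2*R²)
((g(-1)*3)/(-49))*(-154/(-43 + 55)) + 155 = (((-1 + 2*(-1)²)*3)/(-49))*(-154/(-43 + 55)) + 155 = (((-1 + 2*1)*3)*(-1/49))*(-154/12) + 155 = (((-1 + 2)*3)*(-1/49))*(-154*1/12) + 155 = ((1*3)*(-1/49))*(-77/6) + 155 = (3*(-1/49))*(-77/6) + 155 = -3/49*(-77/6) + 155 = 11/14 + 155 = 2181/14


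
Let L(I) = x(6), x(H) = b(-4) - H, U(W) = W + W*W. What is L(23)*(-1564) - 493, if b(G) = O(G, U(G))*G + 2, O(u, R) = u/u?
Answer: 12019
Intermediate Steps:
U(W) = W + W**2
O(u, R) = 1
b(G) = 2 + G (b(G) = 1*G + 2 = G + 2 = 2 + G)
x(H) = -2 - H (x(H) = (2 - 4) - H = -2 - H)
L(I) = -8 (L(I) = -2 - 1*6 = -2 - 6 = -8)
L(23)*(-1564) - 493 = -8*(-1564) - 493 = 12512 - 493 = 12019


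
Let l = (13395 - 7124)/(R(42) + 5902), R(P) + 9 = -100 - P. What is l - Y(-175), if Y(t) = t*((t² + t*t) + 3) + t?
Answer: 61647563221/5751 ≈ 1.0719e+7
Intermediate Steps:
R(P) = -109 - P (R(P) = -9 + (-100 - P) = -109 - P)
Y(t) = t + t*(3 + 2*t²) (Y(t) = t*((t² + t²) + 3) + t = t*(2*t² + 3) + t = t*(3 + 2*t²) + t = t + t*(3 + 2*t²))
l = 6271/5751 (l = (13395 - 7124)/((-109 - 1*42) + 5902) = 6271/((-109 - 42) + 5902) = 6271/(-151 + 5902) = 6271/5751 ≈ 1.0904)
l - Y(-175) = 6271/5751 - 2*(-175)*(2 + (-175)²) = 6271/5751 - 2*(-175)*(2 + 30625) = 6271/5751 - 2*(-175)*30627 = 6271/5751 - 1*(-10719450) = 6271/5751 + 10719450 = 61647563221/5751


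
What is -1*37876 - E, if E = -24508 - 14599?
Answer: 1231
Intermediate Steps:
E = -39107
-1*37876 - E = -1*37876 - 1*(-39107) = -37876 + 39107 = 1231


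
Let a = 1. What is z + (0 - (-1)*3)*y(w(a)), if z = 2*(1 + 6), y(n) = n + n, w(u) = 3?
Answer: 32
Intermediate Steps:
y(n) = 2*n
z = 14 (z = 2*7 = 14)
z + (0 - (-1)*3)*y(w(a)) = 14 + (0 - (-1)*3)*(2*3) = 14 + (0 - 1*(-3))*6 = 14 + (0 + 3)*6 = 14 + 3*6 = 14 + 18 = 32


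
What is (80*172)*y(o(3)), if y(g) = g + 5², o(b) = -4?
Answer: 288960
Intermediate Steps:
y(g) = 25 + g (y(g) = g + 25 = 25 + g)
(80*172)*y(o(3)) = (80*172)*(25 - 4) = 13760*21 = 288960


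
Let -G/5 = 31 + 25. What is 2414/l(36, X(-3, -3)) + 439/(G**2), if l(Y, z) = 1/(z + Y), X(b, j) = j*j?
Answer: 8516592439/78400 ≈ 1.0863e+5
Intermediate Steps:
X(b, j) = j**2
G = -280 (G = -5*(31 + 25) = -5*56 = -280)
l(Y, z) = 1/(Y + z)
2414/l(36, X(-3, -3)) + 439/(G**2) = 2414/(1/(36 + (-3)**2)) + 439/((-280)**2) = 2414/(1/(36 + 9)) + 439/78400 = 2414/(1/45) + 439*(1/78400) = 2414/(1/45) + 439/78400 = 2414*45 + 439/78400 = 108630 + 439/78400 = 8516592439/78400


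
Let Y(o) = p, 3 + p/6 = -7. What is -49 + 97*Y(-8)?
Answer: -5869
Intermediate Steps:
p = -60 (p = -18 + 6*(-7) = -18 - 42 = -60)
Y(o) = -60
-49 + 97*Y(-8) = -49 + 97*(-60) = -49 - 5820 = -5869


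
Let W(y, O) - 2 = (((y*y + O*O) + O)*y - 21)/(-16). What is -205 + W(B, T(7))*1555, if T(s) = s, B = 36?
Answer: -75605825/16 ≈ -4.7254e+6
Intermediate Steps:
W(y, O) = 53/16 - y*(O + O² + y²)/16 (W(y, O) = 2 + (((y*y + O*O) + O)*y - 21)/(-16) = 2 + (((y² + O²) + O)*y - 21)*(-1/16) = 2 + (((O² + y²) + O)*y - 21)*(-1/16) = 2 + ((O + O² + y²)*y - 21)*(-1/16) = 2 + (y*(O + O² + y²) - 21)*(-1/16) = 2 + (-21 + y*(O + O² + y²))*(-1/16) = 2 + (21/16 - y*(O + O² + y²)/16) = 53/16 - y*(O + O² + y²)/16)
-205 + W(B, T(7))*1555 = -205 + (53/16 - 1/16*36³ - 1/16*7*36 - 1/16*36*7²)*1555 = -205 + (53/16 - 1/16*46656 - 63/4 - 1/16*36*49)*1555 = -205 + (53/16 - 2916 - 63/4 - 441/4)*1555 = -205 - 48619/16*1555 = -205 - 75602545/16 = -75605825/16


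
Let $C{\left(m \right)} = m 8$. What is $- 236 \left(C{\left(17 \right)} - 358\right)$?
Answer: $52392$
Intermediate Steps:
$C{\left(m \right)} = 8 m$
$- 236 \left(C{\left(17 \right)} - 358\right) = - 236 \left(8 \cdot 17 - 358\right) = - 236 \left(136 - 358\right) = \left(-236\right) \left(-222\right) = 52392$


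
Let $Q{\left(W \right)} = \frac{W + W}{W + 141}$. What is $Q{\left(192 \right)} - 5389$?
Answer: $- \frac{598051}{111} \approx -5387.8$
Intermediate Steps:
$Q{\left(W \right)} = \frac{2 W}{141 + W}$
$Q{\left(192 \right)} - 5389 = 2 \cdot 192 \frac{1}{141 + 192} - 5389 = 2 \cdot 192 \cdot \frac{1}{333} - 5389 = \frac{128}{111} - 5389 = - \frac{598051}{111}$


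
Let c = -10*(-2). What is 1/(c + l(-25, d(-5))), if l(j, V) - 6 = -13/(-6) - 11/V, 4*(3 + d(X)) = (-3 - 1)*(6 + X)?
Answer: 12/371 ≈ 0.032345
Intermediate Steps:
d(X) = -9 - X (d(X) = -3 + ((-3 - 1)*(6 + X))/4 = -3 + (-4*(6 + X))/4 = -3 + (-24 - 4*X)/4 = -3 + (-6 - X) = -9 - X)
l(j, V) = 49/6 - 11/V (l(j, V) = 6 + (-13/(-6) - 11/V) = 6 + (-13*(-1/6) - 11/V) = 6 + (13/6 - 11/V) = 49/6 - 11/V)
c = 20
1/(c + l(-25, d(-5))) = 1/(20 + (49/6 - 11/(-9 - 1*(-5)))) = 1/(20 + (49/6 - 11/(-9 + 5))) = 1/(20 + (49/6 - 11/(-4))) = 1/(20 + (49/6 - 11*(-1/4))) = 1/(20 + (49/6 + 11/4)) = 1/(20 + 131/12) = 1/(371/12) = 12/371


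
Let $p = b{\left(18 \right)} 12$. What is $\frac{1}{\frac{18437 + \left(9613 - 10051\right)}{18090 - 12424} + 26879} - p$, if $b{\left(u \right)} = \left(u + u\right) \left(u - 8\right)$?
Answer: $- \frac{657998258494}{152314413} \approx -4320.0$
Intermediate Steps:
$b{\left(u \right)} = 2 u \left(-8 + u\right)$
$p = 4320$ ($p = 2 \cdot 18 \left(-8 + 18\right) 12 = 2 \cdot 18 \cdot 10 \cdot 12 = 360 \cdot 12 = 4320$)
$\frac{1}{\frac{18437 + \left(9613 - 10051\right)}{18090 - 12424} + 26879} - p = \frac{1}{\frac{18437 + \left(9613 - 10051\right)}{18090 - 12424} + 26879} - 4320 = \frac{1}{\frac{18437 - 438}{5666} + 26879} - 4320 = \frac{1}{17999 \cdot \frac{1}{5666} + 26879} - 4320 = \frac{1}{\frac{17999}{5666} + 26879} - 4320 = \frac{1}{\frac{152314413}{5666}} - 4320 = \frac{5666}{152314413} - 4320 = - \frac{657998258494}{152314413}$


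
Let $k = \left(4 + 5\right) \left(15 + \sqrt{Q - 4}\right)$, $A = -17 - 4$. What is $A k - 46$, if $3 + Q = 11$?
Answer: $-3259$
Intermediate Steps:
$Q = 8$ ($Q = -3 + 11 = 8$)
$A = -21$ ($A = -17 - 4 = -21$)
$k = 153$ ($k = \left(4 + 5\right) \left(15 + \sqrt{8 - 4}\right) = 9 \left(15 + \sqrt{4}\right) = 9 \left(15 + 2\right) = 9 \cdot 17 = 153$)
$A k - 46 = \left(-21\right) 153 - 46 = -3213 - 46 = -3259$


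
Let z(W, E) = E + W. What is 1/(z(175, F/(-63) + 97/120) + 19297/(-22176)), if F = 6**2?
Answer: 15840/2761969 ≈ 0.0057350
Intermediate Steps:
F = 36
1/(z(175, F/(-63) + 97/120) + 19297/(-22176)) = 1/(((36/(-63) + 97/120) + 175) + 19297/(-22176)) = 1/(((36*(-1/63) + 97*(1/120)) + 175) + 19297*(-1/22176)) = 1/(((-4/7 + 97/120) + 175) - 19297/22176) = 1/((199/840 + 175) - 19297/22176) = 1/(147199/840 - 19297/22176) = 1/(2761969/15840) = 15840/2761969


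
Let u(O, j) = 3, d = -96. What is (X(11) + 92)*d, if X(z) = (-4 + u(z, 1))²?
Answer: -8928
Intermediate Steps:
X(z) = 1 (X(z) = (-4 + 3)² = (-1)² = 1)
(X(11) + 92)*d = (1 + 92)*(-96) = 93*(-96) = -8928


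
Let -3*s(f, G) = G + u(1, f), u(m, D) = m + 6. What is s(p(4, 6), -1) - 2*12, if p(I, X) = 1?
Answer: -26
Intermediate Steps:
u(m, D) = 6 + m
s(f, G) = -7/3 - G/3 (s(f, G) = -(G + (6 + 1))/3 = -(G + 7)/3 = -(7 + G)/3 = -7/3 - G/3)
s(p(4, 6), -1) - 2*12 = (-7/3 - ⅓*(-1)) - 2*12 = (-7/3 + ⅓) - 24 = -2 - 24 = -26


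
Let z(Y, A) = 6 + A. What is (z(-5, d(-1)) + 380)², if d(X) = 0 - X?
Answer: 149769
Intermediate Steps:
d(X) = -X
(z(-5, d(-1)) + 380)² = ((6 - 1*(-1)) + 380)² = ((6 + 1) + 380)² = (7 + 380)² = 387² = 149769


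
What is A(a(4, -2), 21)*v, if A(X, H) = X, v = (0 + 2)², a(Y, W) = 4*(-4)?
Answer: -64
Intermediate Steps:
a(Y, W) = -16
v = 4 (v = 2² = 4)
A(a(4, -2), 21)*v = -16*4 = -64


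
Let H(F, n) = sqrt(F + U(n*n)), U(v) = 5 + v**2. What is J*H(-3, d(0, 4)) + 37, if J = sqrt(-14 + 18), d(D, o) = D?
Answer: 37 + 2*sqrt(2) ≈ 39.828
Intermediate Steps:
J = 2 (J = sqrt(4) = 2)
H(F, n) = sqrt(5 + F + n**4) (H(F, n) = sqrt(F + (5 + (n*n)**2)) = sqrt(F + (5 + (n**2)**2)) = sqrt(F + (5 + n**4)) = sqrt(5 + F + n**4))
J*H(-3, d(0, 4)) + 37 = 2*sqrt(5 - 3 + 0**4) + 37 = 2*sqrt(5 - 3 + 0) + 37 = 2*sqrt(2) + 37 = 37 + 2*sqrt(2)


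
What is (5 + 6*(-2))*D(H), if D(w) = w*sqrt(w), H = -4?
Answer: 56*I ≈ 56.0*I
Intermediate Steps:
D(w) = w**(3/2)
(5 + 6*(-2))*D(H) = (5 + 6*(-2))*(-4)**(3/2) = (5 - 12)*(-8*I) = -(-56)*I = 56*I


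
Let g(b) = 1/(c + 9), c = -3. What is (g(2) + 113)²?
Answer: 461041/36 ≈ 12807.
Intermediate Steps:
g(b) = ⅙ (g(b) = 1/(-3 + 9) = 1/6 = ⅙)
(g(2) + 113)² = (⅙ + 113)² = (679/6)² = 461041/36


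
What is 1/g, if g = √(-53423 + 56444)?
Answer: √3021/3021 ≈ 0.018194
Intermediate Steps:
g = √3021 ≈ 54.964
1/g = 1/(√3021) = √3021/3021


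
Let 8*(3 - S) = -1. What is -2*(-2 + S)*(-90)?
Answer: 405/2 ≈ 202.50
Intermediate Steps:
S = 25/8 (S = 3 - ⅛*(-1) = 3 + ⅛ = 25/8 ≈ 3.1250)
-2*(-2 + S)*(-90) = -2*(-2 + 25/8)*(-90) = -2*9/8*(-90) = -9/4*(-90) = 405/2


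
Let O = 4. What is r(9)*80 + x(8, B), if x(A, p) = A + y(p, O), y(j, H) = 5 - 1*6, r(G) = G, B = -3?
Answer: 727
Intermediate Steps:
y(j, H) = -1 (y(j, H) = 5 - 6 = -1)
x(A, p) = -1 + A (x(A, p) = A - 1 = -1 + A)
r(9)*80 + x(8, B) = 9*80 + (-1 + 8) = 720 + 7 = 727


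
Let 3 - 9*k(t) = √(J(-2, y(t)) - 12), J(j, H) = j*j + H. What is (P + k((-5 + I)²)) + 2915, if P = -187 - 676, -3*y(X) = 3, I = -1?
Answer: 6157/3 - I/3 ≈ 2052.3 - 0.33333*I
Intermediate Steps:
y(X) = -1 (y(X) = -⅓*3 = -1)
J(j, H) = H + j² (J(j, H) = j² + H = H + j²)
P = -863
k(t) = ⅓ - I/3 (k(t) = ⅓ - √((-1 + (-2)²) - 12)/9 = ⅓ - √((-1 + 4) - 12)/9 = ⅓ - √(3 - 12)/9 = ⅓ - I/3)
(P + k((-5 + I)²)) + 2915 = (-863 + (⅓ - I/3)) + 2915 = (-2588/3 - I/3) + 2915 = 6157/3 - I/3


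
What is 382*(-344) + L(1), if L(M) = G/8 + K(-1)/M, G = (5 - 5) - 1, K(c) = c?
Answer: -1051273/8 ≈ -1.3141e+5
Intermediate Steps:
G = -1 (G = 0 - 1 = -1)
L(M) = -⅛ - 1/M (L(M) = -1/8 - 1/M = -1*⅛ - 1/M = -⅛ - 1/M)
382*(-344) + L(1) = 382*(-344) + (⅛)*(-8 - 1*1)/1 = -131408 + (⅛)*1*(-8 - 1) = -131408 + (⅛)*1*(-9) = -131408 - 9/8 = -1051273/8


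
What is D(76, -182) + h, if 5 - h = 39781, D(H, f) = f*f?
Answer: -6652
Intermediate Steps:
D(H, f) = f**2
h = -39776 (h = 5 - 1*39781 = 5 - 39781 = -39776)
D(76, -182) + h = (-182)**2 - 39776 = 33124 - 39776 = -6652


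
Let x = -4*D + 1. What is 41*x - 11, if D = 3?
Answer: -462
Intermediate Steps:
x = -11 (x = -4*3 + 1 = -2*6 + 1 = -12 + 1 = -11)
41*x - 11 = 41*(-11) - 11 = -451 - 11 = -462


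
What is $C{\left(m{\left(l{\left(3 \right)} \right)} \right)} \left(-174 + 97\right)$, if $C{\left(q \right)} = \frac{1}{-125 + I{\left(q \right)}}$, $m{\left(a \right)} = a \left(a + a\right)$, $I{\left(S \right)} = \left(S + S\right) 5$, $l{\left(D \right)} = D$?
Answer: $- \frac{7}{5} \approx -1.4$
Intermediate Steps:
$I{\left(S \right)} = 10 S$ ($I{\left(S \right)} = 2 S 5 = 10 S$)
$m{\left(a \right)} = 2 a^{2}$ ($m{\left(a \right)} = a 2 a = 2 a^{2}$)
$C{\left(q \right)} = \frac{1}{-125 + 10 q}$
$C{\left(m{\left(l{\left(3 \right)} \right)} \right)} \left(-174 + 97\right) = \frac{1}{5 \left(-25 + 2 \cdot 2 \cdot 3^{2}\right)} \left(-174 + 97\right) = \frac{1}{5 \left(-25 + 2 \cdot 2 \cdot 9\right)} \left(-77\right) = \frac{1}{5 \left(-25 + 2 \cdot 18\right)} \left(-77\right) = \frac{1}{5 \left(-25 + 36\right)} \left(-77\right) = \frac{1}{5 \cdot 11} \left(-77\right) = \frac{1}{5} \cdot \frac{1}{11} \left(-77\right) = \frac{1}{55} \left(-77\right) = - \frac{7}{5}$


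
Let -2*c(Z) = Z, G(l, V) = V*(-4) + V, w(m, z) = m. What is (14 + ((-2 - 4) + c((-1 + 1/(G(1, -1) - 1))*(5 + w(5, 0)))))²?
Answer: 441/4 ≈ 110.25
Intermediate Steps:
G(l, V) = -3*V (G(l, V) = -4*V + V = -3*V)
c(Z) = -Z/2
(14 + ((-2 - 4) + c((-1 + 1/(G(1, -1) - 1))*(5 + w(5, 0)))))² = (14 + ((-2 - 4) - (-1 + 1/(-3*(-1) - 1))*(5 + 5)/2))² = (14 + (-6 - (-1 + 1/(3 - 1))*10/2))² = (14 + (-6 - (-1 + 1/2)*10/2))² = (14 + (-6 - (-1 + ½)*10/2))² = (14 + (-6 - (-1)*10/4))² = (14 + (-6 - ½*(-5)))² = (14 + (-6 + 5/2))² = (14 - 7/2)² = (21/2)² = 441/4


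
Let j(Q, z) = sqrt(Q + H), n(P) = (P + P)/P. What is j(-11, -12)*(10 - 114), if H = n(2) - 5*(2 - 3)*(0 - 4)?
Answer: -104*I*sqrt(29) ≈ -560.06*I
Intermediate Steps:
n(P) = 2 (n(P) = (2*P)/P = 2)
H = -18 (H = 2 - 5*(2 - 3)*(0 - 4) = 2 - (-5)*(-4) = 2 - 5*4 = 2 - 20 = -18)
j(Q, z) = sqrt(-18 + Q) (j(Q, z) = sqrt(Q - 18) = sqrt(-18 + Q))
j(-11, -12)*(10 - 114) = sqrt(-18 - 11)*(10 - 114) = sqrt(-29)*(-104) = (I*sqrt(29))*(-104) = -104*I*sqrt(29)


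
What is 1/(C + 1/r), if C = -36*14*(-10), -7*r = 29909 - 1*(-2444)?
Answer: 32353/163059113 ≈ 0.00019841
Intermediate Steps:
r = -32353/7 (r = -(29909 - 1*(-2444))/7 = -(29909 + 2444)/7 = -⅐*32353 = -32353/7 ≈ -4621.9)
C = 5040 (C = -504*(-10) = 5040)
1/(C + 1/r) = 1/(5040 + 1/(-32353/7)) = 1/(5040 - 7/32353) = 1/(163059113/32353) = 32353/163059113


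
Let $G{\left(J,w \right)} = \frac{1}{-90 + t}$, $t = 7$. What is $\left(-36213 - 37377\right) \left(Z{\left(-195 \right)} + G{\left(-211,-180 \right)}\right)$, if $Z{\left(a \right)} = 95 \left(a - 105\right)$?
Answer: $\frac{174077218590}{83} \approx 2.0973 \cdot 10^{9}$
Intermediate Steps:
$Z{\left(a \right)} = -9975 + 95 a$ ($Z{\left(a \right)} = 95 \left(-105 + a\right) = -9975 + 95 a$)
$G{\left(J,w \right)} = - \frac{1}{83}$ ($G{\left(J,w \right)} = \frac{1}{-90 + 7} = \frac{1}{-83} = - \frac{1}{83}$)
$\left(-36213 - 37377\right) \left(Z{\left(-195 \right)} + G{\left(-211,-180 \right)}\right) = \left(-36213 - 37377\right) \left(\left(-9975 + 95 \left(-195\right)\right) - \frac{1}{83}\right) = - 73590 \left(\left(-9975 - 18525\right) - \frac{1}{83}\right) = - 73590 \left(-28500 - \frac{1}{83}\right) = \left(-73590\right) \left(- \frac{2365501}{83}\right) = \frac{174077218590}{83}$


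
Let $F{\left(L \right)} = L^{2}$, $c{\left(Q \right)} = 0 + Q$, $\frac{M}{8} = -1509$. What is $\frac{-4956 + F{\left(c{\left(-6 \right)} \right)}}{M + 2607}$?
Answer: $\frac{328}{631} \approx 0.51981$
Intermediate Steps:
$M = -12072$ ($M = 8 \left(-1509\right) = -12072$)
$c{\left(Q \right)} = Q$
$\frac{-4956 + F{\left(c{\left(-6 \right)} \right)}}{M + 2607} = \frac{-4956 + \left(-6\right)^{2}}{-12072 + 2607} = \frac{-4956 + 36}{-9465} = \left(-4920\right) \left(- \frac{1}{9465}\right) = \frac{328}{631}$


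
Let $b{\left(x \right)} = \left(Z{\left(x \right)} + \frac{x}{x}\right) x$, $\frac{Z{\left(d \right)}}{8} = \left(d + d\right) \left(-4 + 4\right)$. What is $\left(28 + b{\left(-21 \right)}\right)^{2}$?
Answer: $49$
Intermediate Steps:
$Z{\left(d \right)} = 0$ ($Z{\left(d \right)} = 8 \left(d + d\right) \left(-4 + 4\right) = 8 \cdot 2 d 0 = 8 \cdot 0 = 0$)
$b{\left(x \right)} = x$ ($b{\left(x \right)} = \left(0 + \frac{x}{x}\right) x = \left(0 + 1\right) x = 1 x = x$)
$\left(28 + b{\left(-21 \right)}\right)^{2} = \left(28 - 21\right)^{2} = 7^{2} = 49$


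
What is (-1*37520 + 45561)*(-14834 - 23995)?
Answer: -312223989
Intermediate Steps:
(-1*37520 + 45561)*(-14834 - 23995) = (-37520 + 45561)*(-38829) = 8041*(-38829) = -312223989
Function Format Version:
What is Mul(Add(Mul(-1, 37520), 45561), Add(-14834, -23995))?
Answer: -312223989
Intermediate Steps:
Mul(Add(Mul(-1, 37520), 45561), Add(-14834, -23995)) = Mul(Add(-37520, 45561), -38829) = Mul(8041, -38829) = -312223989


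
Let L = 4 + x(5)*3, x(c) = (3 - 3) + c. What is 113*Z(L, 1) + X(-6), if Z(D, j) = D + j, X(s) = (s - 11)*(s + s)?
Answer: 2464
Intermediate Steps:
X(s) = 2*s*(-11 + s) (X(s) = (-11 + s)*(2*s) = 2*s*(-11 + s))
x(c) = c (x(c) = 0 + c = c)
L = 19 (L = 4 + 5*3 = 4 + 15 = 19)
113*Z(L, 1) + X(-6) = 113*(19 + 1) + 2*(-6)*(-11 - 6) = 113*20 + 2*(-6)*(-17) = 2260 + 204 = 2464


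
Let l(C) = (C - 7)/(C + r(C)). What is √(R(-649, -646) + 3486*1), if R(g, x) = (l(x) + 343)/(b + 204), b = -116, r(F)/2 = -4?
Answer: √722461935459/14388 ≈ 59.075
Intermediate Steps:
r(F) = -8 (r(F) = 2*(-4) = -8)
l(C) = (-7 + C)/(-8 + C) (l(C) = (C - 7)/(C - 8) = (-7 + C)/(-8 + C))
R(g, x) = 343/88 + (-7 + x)/(88*(-8 + x)) (R(g, x) = ((-7 + x)/(-8 + x) + 343)/(-116 + 204) = (343 + (-7 + x)/(-8 + x))/88 = (343 + (-7 + x)/(-8 + x))*(1/88) = 343/88 + (-7 + x)/(88*(-8 + x)))
√(R(-649, -646) + 3486*1) = √((-2751 + 344*(-646))/(88*(-8 - 646)) + 3486*1) = √((1/88)*(-2751 - 222224)/(-654) + 3486) = √((1/88)*(-1/654)*(-224975) + 3486) = √(224975/57552 + 3486) = √(200851247/57552) = √722461935459/14388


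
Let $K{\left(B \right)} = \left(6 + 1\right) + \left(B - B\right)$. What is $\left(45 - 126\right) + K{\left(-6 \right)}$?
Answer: $-74$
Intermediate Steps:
$K{\left(B \right)} = 7$ ($K{\left(B \right)} = 7 + 0 = 7$)
$\left(45 - 126\right) + K{\left(-6 \right)} = \left(45 - 126\right) + 7 = -81 + 7 = -74$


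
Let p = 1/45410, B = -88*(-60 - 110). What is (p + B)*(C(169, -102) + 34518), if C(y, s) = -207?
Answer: 23308615183911/45410 ≈ 5.1329e+8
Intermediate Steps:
B = 14960 (B = -88*(-170) = 14960)
p = 1/45410 ≈ 2.2022e-5
(p + B)*(C(169, -102) + 34518) = (1/45410 + 14960)*(-207 + 34518) = (679333601/45410)*34311 = 23308615183911/45410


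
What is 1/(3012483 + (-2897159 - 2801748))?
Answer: -1/2686424 ≈ -3.7224e-7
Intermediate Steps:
1/(3012483 + (-2897159 - 2801748)) = 1/(3012483 - 5698907) = 1/(-2686424) = -1/2686424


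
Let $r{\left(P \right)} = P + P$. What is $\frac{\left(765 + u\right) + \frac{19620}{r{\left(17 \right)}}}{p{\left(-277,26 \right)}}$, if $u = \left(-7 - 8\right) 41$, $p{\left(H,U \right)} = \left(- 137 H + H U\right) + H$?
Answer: $\frac{1236}{51799} \approx 0.023861$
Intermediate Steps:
$p{\left(H,U \right)} = - 136 H + H U$
$r{\left(P \right)} = 2 P$
$u = -615$ ($u = \left(-15\right) 41 = -615$)
$\frac{\left(765 + u\right) + \frac{19620}{r{\left(17 \right)}}}{p{\left(-277,26 \right)}} = \frac{\left(765 - 615\right) + \frac{19620}{2 \cdot 17}}{\left(-277\right) \left(-136 + 26\right)} = \frac{150 + \frac{19620}{34}}{\left(-277\right) \left(-110\right)} = \frac{150 + 19620 \cdot \frac{1}{34}}{30470} = \left(150 + \frac{9810}{17}\right) \frac{1}{30470} = \frac{12360}{17} \cdot \frac{1}{30470} = \frac{1236}{51799}$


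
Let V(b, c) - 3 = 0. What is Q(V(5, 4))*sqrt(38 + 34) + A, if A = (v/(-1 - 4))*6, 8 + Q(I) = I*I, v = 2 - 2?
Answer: 6*sqrt(2) ≈ 8.4853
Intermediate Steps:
v = 0
V(b, c) = 3 (V(b, c) = 3 + 0 = 3)
Q(I) = -8 + I**2 (Q(I) = -8 + I*I = -8 + I**2)
A = 0 (A = (0/(-1 - 4))*6 = (0/(-5))*6 = (0*(-1/5))*6 = 0*6 = 0)
Q(V(5, 4))*sqrt(38 + 34) + A = (-8 + 3**2)*sqrt(38 + 34) + 0 = (-8 + 9)*sqrt(72) + 0 = 1*(6*sqrt(2)) + 0 = 6*sqrt(2) + 0 = 6*sqrt(2)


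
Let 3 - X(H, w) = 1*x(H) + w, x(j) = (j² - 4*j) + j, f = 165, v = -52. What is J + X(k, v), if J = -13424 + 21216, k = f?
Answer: -18883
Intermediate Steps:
x(j) = j² - 3*j
k = 165
X(H, w) = 3 - w - H*(-3 + H) (X(H, w) = 3 - (1*(H*(-3 + H)) + w) = 3 - (H*(-3 + H) + w) = 3 - (w + H*(-3 + H)) = 3 + (-w - H*(-3 + H)) = 3 - w - H*(-3 + H))
J = 7792
J + X(k, v) = 7792 + (3 - 1*(-52) - 1*165*(-3 + 165)) = 7792 + (3 + 52 - 1*165*162) = 7792 + (3 + 52 - 26730) = 7792 - 26675 = -18883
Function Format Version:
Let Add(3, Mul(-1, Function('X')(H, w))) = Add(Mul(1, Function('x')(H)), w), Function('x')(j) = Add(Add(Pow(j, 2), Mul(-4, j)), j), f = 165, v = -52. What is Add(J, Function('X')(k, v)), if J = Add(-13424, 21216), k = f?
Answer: -18883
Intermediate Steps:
Function('x')(j) = Add(Pow(j, 2), Mul(-3, j))
k = 165
Function('X')(H, w) = Add(3, Mul(-1, w), Mul(-1, H, Add(-3, H))) (Function('X')(H, w) = Add(3, Mul(-1, Add(Mul(1, Mul(H, Add(-3, H))), w))) = Add(3, Mul(-1, Add(Mul(H, Add(-3, H)), w))) = Add(3, Mul(-1, Add(w, Mul(H, Add(-3, H))))) = Add(3, Add(Mul(-1, w), Mul(-1, H, Add(-3, H)))) = Add(3, Mul(-1, w), Mul(-1, H, Add(-3, H))))
J = 7792
Add(J, Function('X')(k, v)) = Add(7792, Add(3, Mul(-1, -52), Mul(-1, 165, Add(-3, 165)))) = Add(7792, Add(3, 52, Mul(-1, 165, 162))) = Add(7792, Add(3, 52, -26730)) = Add(7792, -26675) = -18883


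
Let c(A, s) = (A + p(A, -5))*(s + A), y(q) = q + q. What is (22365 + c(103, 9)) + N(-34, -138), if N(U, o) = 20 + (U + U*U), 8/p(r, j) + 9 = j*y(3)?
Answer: 1365781/39 ≈ 35020.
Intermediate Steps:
y(q) = 2*q
p(r, j) = 8/(-9 + 6*j) (p(r, j) = 8/(-9 + j*(2*3)) = 8/(-9 + j*6) = 8/(-9 + 6*j))
c(A, s) = (-8/39 + A)*(A + s) (c(A, s) = (A + 8/(3*(-3 + 2*(-5))))*(s + A) = (A + 8/(3*(-3 - 10)))*(A + s) = (A + (8/3)/(-13))*(A + s) = (A + (8/3)*(-1/13))*(A + s) = (A - 8/39)*(A + s) = (-8/39 + A)*(A + s))
N(U, o) = 20 + U + U² (N(U, o) = 20 + (U + U²) = 20 + U + U²)
(22365 + c(103, 9)) + N(-34, -138) = (22365 + (103² - 8/39*103 - 8/39*9 + 103*9)) + (20 - 34 + (-34)²) = (22365 + (10609 - 824/39 - 24/13 + 927)) + (20 - 34 + 1156) = (22365 + 449008/39) + 1142 = 1321243/39 + 1142 = 1365781/39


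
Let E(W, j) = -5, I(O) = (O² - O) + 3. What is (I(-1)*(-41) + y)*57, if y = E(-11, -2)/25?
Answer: -58482/5 ≈ -11696.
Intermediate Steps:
I(O) = 3 + O² - O
y = -⅕ (y = -5/25 = -5*1/25 = -⅕ ≈ -0.20000)
(I(-1)*(-41) + y)*57 = ((3 + (-1)² - 1*(-1))*(-41) - ⅕)*57 = ((3 + 1 + 1)*(-41) - ⅕)*57 = (5*(-41) - ⅕)*57 = (-205 - ⅕)*57 = -1026/5*57 = -58482/5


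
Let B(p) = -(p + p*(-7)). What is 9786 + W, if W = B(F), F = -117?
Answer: 9084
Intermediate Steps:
B(p) = 6*p (B(p) = -(p - 7*p) = -(-6)*p = 6*p)
W = -702 (W = 6*(-117) = -702)
9786 + W = 9786 - 702 = 9084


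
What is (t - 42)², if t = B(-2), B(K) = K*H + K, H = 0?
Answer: 1936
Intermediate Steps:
B(K) = K (B(K) = K*0 + K = 0 + K = K)
t = -2
(t - 42)² = (-2 - 42)² = (-44)² = 1936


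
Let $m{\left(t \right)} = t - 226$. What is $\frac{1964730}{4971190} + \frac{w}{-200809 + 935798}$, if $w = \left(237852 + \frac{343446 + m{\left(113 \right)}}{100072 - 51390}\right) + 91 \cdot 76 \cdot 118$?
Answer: $\frac{32536254386085701}{17787282952911262} \approx 1.8292$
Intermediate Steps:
$m{\left(t \right)} = -226 + t$ ($m{\left(t \right)} = t - 226 = -226 + t$)
$w = \frac{51308250413}{48682}$ ($w = \left(237852 + \frac{343446 + \left(-226 + 113\right)}{100072 - 51390}\right) + 91 \cdot 76 \cdot 118 = \left(237852 + \frac{343446 - 113}{48682}\right) + 6916 \cdot 118 = \left(237852 + 343333 \cdot \frac{1}{48682}\right) + 816088 = \left(237852 + \frac{343333}{48682}\right) + 816088 = \frac{11579454397}{48682} + 816088 = \frac{51308250413}{48682} \approx 1.0539 \cdot 10^{6}$)
$\frac{1964730}{4971190} + \frac{w}{-200809 + 935798} = \frac{1964730}{4971190} + \frac{51308250413}{48682 \left(-200809 + 935798\right)} = 1964730 \cdot \frac{1}{4971190} + \frac{51308250413}{48682 \cdot 734989} = \frac{196473}{497119} + \frac{51308250413}{48682} \cdot \frac{1}{734989} = \frac{196473}{497119} + \frac{51308250413}{35780734498} = \frac{32536254386085701}{17787282952911262}$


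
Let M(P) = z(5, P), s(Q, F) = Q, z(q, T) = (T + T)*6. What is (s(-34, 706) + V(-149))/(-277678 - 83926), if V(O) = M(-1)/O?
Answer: 2527/26939498 ≈ 9.3803e-5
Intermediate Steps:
z(q, T) = 12*T (z(q, T) = (2*T)*6 = 12*T)
M(P) = 12*P
V(O) = -12/O (V(O) = (12*(-1))/O = -12/O)
(s(-34, 706) + V(-149))/(-277678 - 83926) = (-34 - 12/(-149))/(-277678 - 83926) = (-34 - 12*(-1/149))/(-361604) = (-34 + 12/149)*(-1/361604) = -5054/149*(-1/361604) = 2527/26939498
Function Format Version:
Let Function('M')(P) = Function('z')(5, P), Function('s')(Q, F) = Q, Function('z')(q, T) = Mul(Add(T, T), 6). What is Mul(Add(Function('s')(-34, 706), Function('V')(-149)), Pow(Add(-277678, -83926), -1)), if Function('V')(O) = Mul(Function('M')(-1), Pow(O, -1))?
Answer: Rational(2527, 26939498) ≈ 9.3803e-5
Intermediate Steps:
Function('z')(q, T) = Mul(12, T) (Function('z')(q, T) = Mul(Mul(2, T), 6) = Mul(12, T))
Function('M')(P) = Mul(12, P)
Function('V')(O) = Mul(-12, Pow(O, -1)) (Function('V')(O) = Mul(Mul(12, -1), Pow(O, -1)) = Mul(-12, Pow(O, -1)))
Mul(Add(Function('s')(-34, 706), Function('V')(-149)), Pow(Add(-277678, -83926), -1)) = Mul(Add(-34, Mul(-12, Pow(-149, -1))), Pow(Add(-277678, -83926), -1)) = Mul(Add(-34, Mul(-12, Rational(-1, 149))), Pow(-361604, -1)) = Mul(Add(-34, Rational(12, 149)), Rational(-1, 361604)) = Mul(Rational(-5054, 149), Rational(-1, 361604)) = Rational(2527, 26939498)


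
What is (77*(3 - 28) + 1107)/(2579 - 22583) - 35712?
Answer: -357191015/10002 ≈ -35712.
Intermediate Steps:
(77*(3 - 28) + 1107)/(2579 - 22583) - 35712 = (77*(-25) + 1107)/(-20004) - 35712 = (-1925 + 1107)*(-1/20004) - 35712 = -818*(-1/20004) - 35712 = 409/10002 - 35712 = -357191015/10002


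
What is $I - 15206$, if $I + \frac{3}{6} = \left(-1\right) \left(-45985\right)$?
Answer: $\frac{61557}{2} \approx 30779.0$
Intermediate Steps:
$I = \frac{91969}{2}$ ($I = - \frac{1}{2} - -45985 = - \frac{1}{2} + 45985 = \frac{91969}{2} \approx 45985.0$)
$I - 15206 = \frac{91969}{2} - 15206 = \frac{61557}{2}$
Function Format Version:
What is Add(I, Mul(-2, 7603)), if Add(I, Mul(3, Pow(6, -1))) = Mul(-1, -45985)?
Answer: Rational(61557, 2) ≈ 30779.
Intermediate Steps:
I = Rational(91969, 2) (I = Add(Rational(-1, 2), Mul(-1, -45985)) = Add(Rational(-1, 2), 45985) = Rational(91969, 2) ≈ 45985.)
Add(I, Mul(-2, 7603)) = Add(Rational(91969, 2), Mul(-2, 7603)) = Add(Rational(91969, 2), -15206) = Rational(61557, 2)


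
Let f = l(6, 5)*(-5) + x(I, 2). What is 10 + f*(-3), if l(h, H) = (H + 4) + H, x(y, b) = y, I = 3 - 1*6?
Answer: 229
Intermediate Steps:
I = -3 (I = 3 - 6 = -3)
l(h, H) = 4 + 2*H (l(h, H) = (4 + H) + H = 4 + 2*H)
f = -73 (f = (4 + 2*5)*(-5) - 3 = (4 + 10)*(-5) - 3 = 14*(-5) - 3 = -70 - 3 = -73)
10 + f*(-3) = 10 - 73*(-3) = 10 + 219 = 229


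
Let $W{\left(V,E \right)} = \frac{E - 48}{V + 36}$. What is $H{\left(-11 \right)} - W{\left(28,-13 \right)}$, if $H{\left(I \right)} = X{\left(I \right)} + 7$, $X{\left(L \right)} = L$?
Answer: $- \frac{195}{64} \approx -3.0469$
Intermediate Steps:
$W{\left(V,E \right)} = \frac{-48 + E}{36 + V}$
$H{\left(I \right)} = 7 + I$ ($H{\left(I \right)} = I + 7 = 7 + I$)
$H{\left(-11 \right)} - W{\left(28,-13 \right)} = \left(7 - 11\right) - \frac{-48 - 13}{36 + 28} = -4 - \frac{1}{64} \left(-61\right) = -4 - - \frac{61}{64} = -4 + \frac{61}{64} = - \frac{195}{64}$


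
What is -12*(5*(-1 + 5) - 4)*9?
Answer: -1728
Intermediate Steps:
-12*(5*(-1 + 5) - 4)*9 = -12*(5*4 - 4)*9 = -12*(20 - 4)*9 = -192*9 = -12*144 = -1728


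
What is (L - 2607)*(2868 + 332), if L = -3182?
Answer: -18524800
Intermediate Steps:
(L - 2607)*(2868 + 332) = (-3182 - 2607)*(2868 + 332) = -5789*3200 = -18524800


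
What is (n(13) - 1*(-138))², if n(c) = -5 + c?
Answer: 21316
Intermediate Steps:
(n(13) - 1*(-138))² = ((-5 + 13) - 1*(-138))² = (8 + 138)² = 146² = 21316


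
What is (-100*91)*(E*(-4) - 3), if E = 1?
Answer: 63700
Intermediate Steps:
(-100*91)*(E*(-4) - 3) = (-100*91)*(1*(-4) - 3) = -9100*(-4 - 3) = -9100*(-7) = 63700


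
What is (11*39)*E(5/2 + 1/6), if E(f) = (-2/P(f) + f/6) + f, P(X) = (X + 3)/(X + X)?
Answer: 26884/51 ≈ 527.14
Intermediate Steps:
P(X) = (3 + X)/(2*X) (P(X) = (3 + X)/((2*X)) = (3 + X)*(1/(2*X)) = (3 + X)/(2*X))
E(f) = 7*f/6 - 4*f/(3 + f) (E(f) = (-2*2*f/(3 + f) + f/6) + f = (-4*f/(3 + f) + f*(1/6)) + f = (-4*f/(3 + f) + f/6) + f = (f/6 - 4*f/(3 + f)) + f = 7*f/6 - 4*f/(3 + f))
(11*39)*E(5/2 + 1/6) = (11*39)*((5/2 + 1/6)*(-3 + 7*(5/2 + 1/6))/(6*(3 + (5/2 + 1/6)))) = 429*((5*(1/2) + 1*(1/6))*(-3 + 7*(5*(1/2) + 1*(1/6)))/(6*(3 + (5*(1/2) + 1*(1/6))))) = 429*((5/2 + 1/6)*(-3 + 7*(5/2 + 1/6))/(6*(3 + (5/2 + 1/6)))) = 429*((1/6)*(8/3)*(-3 + 7*(8/3))/(3 + 8/3)) = 429*((1/6)*(8/3)*(-3 + 56/3)/(17/3)) = 429*((1/6)*(8/3)*(3/17)*(47/3)) = 429*(188/153) = 26884/51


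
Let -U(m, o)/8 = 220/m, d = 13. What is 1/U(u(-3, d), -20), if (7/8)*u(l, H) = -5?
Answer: 1/308 ≈ 0.0032468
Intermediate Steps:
u(l, H) = -40/7 (u(l, H) = (8/7)*(-5) = -40/7)
U(m, o) = -1760/m
1/U(u(-3, d), -20) = 1/(-1760/(-40/7)) = 1/(-1760*(-7/40)) = 1/308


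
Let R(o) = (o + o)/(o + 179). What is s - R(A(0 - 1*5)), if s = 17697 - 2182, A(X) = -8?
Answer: 2653081/171 ≈ 15515.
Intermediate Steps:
R(o) = 2*o/(179 + o) (R(o) = (2*o)/(179 + o) = 2*o/(179 + o))
s = 15515
s - R(A(0 - 1*5)) = 15515 - 2*(-8)/(179 - 8) = 15515 - 2*(-8)/171 = 15515 - 1*(-16/171) = 15515 + 16/171 = 2653081/171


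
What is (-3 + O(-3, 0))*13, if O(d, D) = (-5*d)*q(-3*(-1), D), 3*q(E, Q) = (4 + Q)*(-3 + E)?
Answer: -39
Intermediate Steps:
q(E, Q) = (-3 + E)*(4 + Q)/3 (q(E, Q) = ((4 + Q)*(-3 + E))/3 = ((-3 + E)*(4 + Q))/3 = (-3 + E)*(4 + Q)/3)
O(d, D) = 0 (O(d, D) = (-5*d)*(-4 - D + 4*(-3*(-1))/3 + (-3*(-1))*D/3) = (-5*d)*(-4 - D + (4/3)*3 + (1/3)*3*D) = (-5*d)*(-4 - D + 4 + D) = -5*d*0 = 0)
(-3 + O(-3, 0))*13 = (-3 + 0)*13 = -3*13 = -39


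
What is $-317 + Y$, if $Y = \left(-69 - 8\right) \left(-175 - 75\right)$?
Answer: $18933$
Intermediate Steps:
$Y = 19250$ ($Y = \left(-77\right) \left(-250\right) = 19250$)
$-317 + Y = -317 + 19250 = 18933$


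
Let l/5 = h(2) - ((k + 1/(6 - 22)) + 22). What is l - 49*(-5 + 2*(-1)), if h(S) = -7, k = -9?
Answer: 3893/16 ≈ 243.31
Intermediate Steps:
l = -1595/16 (l = 5*(-7 - ((-9 + 1/(6 - 22)) + 22)) = 5*(-7 - ((-9 + 1/(-16)) + 22)) = 5*(-7 - ((-9 - 1/16) + 22)) = 5*(-7 - (-145/16 + 22)) = 5*(-7 - 1*207/16) = 5*(-7 - 207/16) = 5*(-319/16) = -1595/16 ≈ -99.688)
l - 49*(-5 + 2*(-1)) = -1595/16 - 49*(-5 + 2*(-1)) = -1595/16 - 49*(-5 - 2) = -1595/16 - 49*(-7) = -1595/16 + 343 = 3893/16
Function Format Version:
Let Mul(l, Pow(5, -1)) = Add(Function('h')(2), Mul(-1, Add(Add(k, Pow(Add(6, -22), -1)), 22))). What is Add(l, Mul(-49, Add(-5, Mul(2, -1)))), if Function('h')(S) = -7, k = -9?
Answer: Rational(3893, 16) ≈ 243.31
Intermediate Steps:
l = Rational(-1595, 16) (l = Mul(5, Add(-7, Mul(-1, Add(Add(-9, Pow(Add(6, -22), -1)), 22)))) = Mul(5, Add(-7, Mul(-1, Add(Add(-9, Pow(-16, -1)), 22)))) = Mul(5, Add(-7, Mul(-1, Add(Add(-9, Rational(-1, 16)), 22)))) = Mul(5, Add(-7, Mul(-1, Add(Rational(-145, 16), 22)))) = Mul(5, Add(-7, Mul(-1, Rational(207, 16)))) = Mul(5, Add(-7, Rational(-207, 16))) = Mul(5, Rational(-319, 16)) = Rational(-1595, 16) ≈ -99.688)
Add(l, Mul(-49, Add(-5, Mul(2, -1)))) = Add(Rational(-1595, 16), Mul(-49, Add(-5, Mul(2, -1)))) = Add(Rational(-1595, 16), Mul(-49, Add(-5, -2))) = Add(Rational(-1595, 16), Mul(-49, -7)) = Add(Rational(-1595, 16), 343) = Rational(3893, 16)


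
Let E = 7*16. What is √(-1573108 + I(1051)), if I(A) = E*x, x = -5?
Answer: 18*I*√4857 ≈ 1254.5*I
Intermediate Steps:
E = 112
I(A) = -560 (I(A) = 112*(-5) = -560)
√(-1573108 + I(1051)) = √(-1573108 - 560) = √(-1573668) = 18*I*√4857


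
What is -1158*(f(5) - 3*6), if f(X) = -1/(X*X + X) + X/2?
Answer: 89938/5 ≈ 17988.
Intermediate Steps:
f(X) = X/2 - 1/(X + X²) (f(X) = -1/(X² + X) + X*(½) = -1/(X + X²) + X/2 = X/2 - 1/(X + X²))
-1158*(f(5) - 3*6) = -1158*((½)*(-2 + 5² + 5³)/(5*(1 + 5)) - 3*6) = -1158*((½)*(⅕)*(-2 + 25 + 125)/6 - 18) = -1158*((½)*(⅕)*(⅙)*148 - 18) = -1158*(37/15 - 18) = -1158*(-233/15) = 89938/5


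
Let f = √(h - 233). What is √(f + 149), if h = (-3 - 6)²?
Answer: √(149 + 2*I*√38) ≈ 12.217 + 0.50458*I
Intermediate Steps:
h = 81 (h = (-9)² = 81)
f = 2*I*√38 (f = √(81 - 233) = √(-152) = 2*I*√38 ≈ 12.329*I)
√(f + 149) = √(2*I*√38 + 149) = √(149 + 2*I*√38)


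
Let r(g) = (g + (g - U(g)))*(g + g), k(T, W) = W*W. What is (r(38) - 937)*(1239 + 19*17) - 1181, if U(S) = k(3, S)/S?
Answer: 3046281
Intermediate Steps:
k(T, W) = W²
U(S) = S (U(S) = S²/S = S)
r(g) = 2*g² (r(g) = (g + (g - g))*(g + g) = (g + 0)*(2*g) = g*(2*g) = 2*g²)
(r(38) - 937)*(1239 + 19*17) - 1181 = (2*38² - 937)*(1239 + 19*17) - 1181 = (2*1444 - 937)*(1239 + 323) - 1181 = (2888 - 937)*1562 - 1181 = 1951*1562 - 1181 = 3047462 - 1181 = 3046281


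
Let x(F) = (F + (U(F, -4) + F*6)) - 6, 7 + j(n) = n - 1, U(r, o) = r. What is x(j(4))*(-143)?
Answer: 5434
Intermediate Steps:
j(n) = -8 + n (j(n) = -7 + (n - 1) = -7 + (-1 + n) = -8 + n)
x(F) = -6 + 8*F (x(F) = (F + (F + F*6)) - 6 = (F + (F + 6*F)) - 6 = (F + 7*F) - 6 = 8*F - 6 = -6 + 8*F)
x(j(4))*(-143) = (-6 + 8*(-8 + 4))*(-143) = (-6 + 8*(-4))*(-143) = (-6 - 32)*(-143) = -38*(-143) = 5434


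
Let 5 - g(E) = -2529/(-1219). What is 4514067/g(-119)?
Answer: 5502647673/3566 ≈ 1.5431e+6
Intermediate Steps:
g(E) = 3566/1219 (g(E) = 5 - (-2529)/(-1219) = 5 - (-2529)*(-1)/1219 = 5 - 1*2529/1219 = 5 - 2529/1219 = 3566/1219)
4514067/g(-119) = 4514067/(3566/1219) = 4514067*(1219/3566) = 5502647673/3566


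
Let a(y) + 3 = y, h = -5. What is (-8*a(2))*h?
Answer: -40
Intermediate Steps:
a(y) = -3 + y
(-8*a(2))*h = -8*(-3 + 2)*(-5) = -8*(-1)*(-5) = 8*(-5) = -40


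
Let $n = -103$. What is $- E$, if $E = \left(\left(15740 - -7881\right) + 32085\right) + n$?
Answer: $-55603$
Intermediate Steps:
$E = 55603$ ($E = \left(\left(15740 - -7881\right) + 32085\right) - 103 = \left(\left(15740 + 7881\right) + 32085\right) - 103 = \left(23621 + 32085\right) - 103 = 55706 - 103 = 55603$)
$- E = \left(-1\right) 55603 = -55603$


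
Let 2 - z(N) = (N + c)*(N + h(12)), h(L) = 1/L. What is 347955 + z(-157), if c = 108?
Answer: 4083217/12 ≈ 3.4027e+5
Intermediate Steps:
z(N) = 2 - (108 + N)*(1/12 + N) (z(N) = 2 - (N + 108)*(N + 1/12) = 2 - (108 + N)*(N + 1/12) = 2 - (108 + N)*(1/12 + N))
347955 + z(-157) = 347955 + (-7 - 1*(-157)² - 1297/12*(-157)) = 347955 + (-7 - 1*24649 + 203629/12) = 347955 + (-7 - 24649 + 203629/12) = 347955 - 92243/12 = 4083217/12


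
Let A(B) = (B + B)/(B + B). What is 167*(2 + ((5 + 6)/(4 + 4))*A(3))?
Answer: 4509/8 ≈ 563.63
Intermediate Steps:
A(B) = 1 (A(B) = (2*B)/((2*B)) = (2*B)*(1/(2*B)) = 1)
167*(2 + ((5 + 6)/(4 + 4))*A(3)) = 167*(2 + ((5 + 6)/(4 + 4))*1) = 167*(2 + (11/8)*1) = 167*(2 + 11/8) = 167*(27/8) = 4509/8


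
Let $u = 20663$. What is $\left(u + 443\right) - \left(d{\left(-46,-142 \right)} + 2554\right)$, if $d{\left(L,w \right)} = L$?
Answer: $18598$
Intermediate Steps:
$\left(u + 443\right) - \left(d{\left(-46,-142 \right)} + 2554\right) = \left(20663 + 443\right) - \left(-46 + 2554\right) = 21106 - 2508 = 18598$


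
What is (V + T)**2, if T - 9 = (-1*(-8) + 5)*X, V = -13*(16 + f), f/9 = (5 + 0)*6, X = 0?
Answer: 13756681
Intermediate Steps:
f = 270 (f = 9*((5 + 0)*6) = 9*(5*6) = 9*30 = 270)
V = -3718 (V = -13*(16 + 270) = -13*286 = -3718)
T = 9 (T = 9 + (-1*(-8) + 5)*0 = 9 + (8 + 5)*0 = 9 + 13*0 = 9 + 0 = 9)
(V + T)**2 = (-3718 + 9)**2 = (-3709)**2 = 13756681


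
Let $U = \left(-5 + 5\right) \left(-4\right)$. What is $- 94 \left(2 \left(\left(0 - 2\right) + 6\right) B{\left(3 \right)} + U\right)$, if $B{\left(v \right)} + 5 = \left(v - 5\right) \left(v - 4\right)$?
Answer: $2256$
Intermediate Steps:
$U = 0$ ($U = 0 \left(-4\right) = 0$)
$B{\left(v \right)} = -5 + \left(-5 + v\right) \left(-4 + v\right)$ ($B{\left(v \right)} = -5 + \left(v - 5\right) \left(v - 4\right) = -5 + \left(-5 + v\right) \left(-4 + v\right)$)
$- 94 \left(2 \left(\left(0 - 2\right) + 6\right) B{\left(3 \right)} + U\right) = - 94 \left(2 \left(\left(0 - 2\right) + 6\right) \left(15 + 3^{2} - 27\right) + 0\right) = - 94 \left(2 \left(-2 + 6\right) \left(15 + 9 - 27\right) + 0\right) = - 94 \left(2 \cdot 4 \left(-3\right) + 0\right) = - 94 \left(8 \left(-3\right) + 0\right) = - 94 \left(-24 + 0\right) = \left(-94\right) \left(-24\right) = 2256$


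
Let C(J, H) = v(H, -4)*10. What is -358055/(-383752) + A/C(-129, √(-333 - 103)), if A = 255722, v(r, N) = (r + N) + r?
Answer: (-12264938343*I + 1790275*√109)/(1918760*(I + √109)) ≈ -57.186 - 606.78*I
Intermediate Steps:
v(r, N) = N + 2*r (v(r, N) = (N + r) + r = N + 2*r)
C(J, H) = -40 + 20*H (C(J, H) = (-4 + 2*H)*10 = -40 + 20*H)
-358055/(-383752) + A/C(-129, √(-333 - 103)) = -358055/(-383752) + 255722/(-40 + 20*√(-333 - 103)) = -358055*(-1/383752) + 255722/(-40 + 20*√(-436)) = 358055/383752 + 255722/(-40 + 20*(2*I*√109)) = 358055/383752 + 255722/(-40 + 40*I*√109)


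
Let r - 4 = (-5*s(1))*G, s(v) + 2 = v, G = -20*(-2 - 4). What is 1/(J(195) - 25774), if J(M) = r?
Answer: -1/25170 ≈ -3.9730e-5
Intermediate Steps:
G = 120 (G = -20*(-6) = -4*(-30) = 120)
s(v) = -2 + v
r = 604 (r = 4 - 5*(-2 + 1)*120 = 4 - 5*(-1)*120 = 4 + 5*120 = 4 + 600 = 604)
J(M) = 604
1/(J(195) - 25774) = 1/(604 - 25774) = 1/(-25170) = -1/25170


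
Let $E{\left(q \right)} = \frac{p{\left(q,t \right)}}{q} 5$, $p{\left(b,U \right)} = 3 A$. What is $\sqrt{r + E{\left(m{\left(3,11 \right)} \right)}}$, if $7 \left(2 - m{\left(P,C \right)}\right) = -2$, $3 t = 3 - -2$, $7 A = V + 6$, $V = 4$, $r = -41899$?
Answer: $\frac{i \sqrt{670234}}{4} \approx 204.67 i$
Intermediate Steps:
$A = \frac{10}{7}$ ($A = \frac{4 + 6}{7} = \frac{1}{7} \cdot 10 = \frac{10}{7} \approx 1.4286$)
$t = \frac{5}{3}$ ($t = \frac{3 - -2}{3} = \frac{3 + 2}{3} = \frac{1}{3} \cdot 5 = \frac{5}{3} \approx 1.6667$)
$m{\left(P,C \right)} = \frac{16}{7}$ ($m{\left(P,C \right)} = 2 - - \frac{2}{7} = 2 + \frac{2}{7} = \frac{16}{7}$)
$p{\left(b,U \right)} = \frac{30}{7}$ ($p{\left(b,U \right)} = 3 \cdot \frac{10}{7} = \frac{30}{7}$)
$E{\left(q \right)} = \frac{150}{7 q}$ ($E{\left(q \right)} = \frac{30}{7 q} 5 = \frac{150}{7 q}$)
$\sqrt{r + E{\left(m{\left(3,11 \right)} \right)}} = \sqrt{-41899 + \frac{150}{7 \cdot \frac{16}{7}}} = \sqrt{-41899 + \frac{150}{7} \cdot \frac{7}{16}} = \sqrt{-41899 + \frac{75}{8}} = \sqrt{- \frac{335117}{8}} = \frac{i \sqrt{670234}}{4}$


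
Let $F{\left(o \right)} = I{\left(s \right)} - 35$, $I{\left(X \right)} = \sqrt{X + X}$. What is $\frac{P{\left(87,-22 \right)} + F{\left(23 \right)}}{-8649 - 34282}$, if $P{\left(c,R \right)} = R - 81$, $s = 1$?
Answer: $\frac{138}{42931} - \frac{\sqrt{2}}{42931} \approx 0.0031815$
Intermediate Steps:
$P{\left(c,R \right)} = -81 + R$ ($P{\left(c,R \right)} = R - 81 = -81 + R$)
$I{\left(X \right)} = \sqrt{2} \sqrt{X}$ ($I{\left(X \right)} = \sqrt{2 X} = \sqrt{2} \sqrt{X}$)
$F{\left(o \right)} = -35 + \sqrt{2}$ ($F{\left(o \right)} = \sqrt{2} \sqrt{1} - 35 = \sqrt{2} \cdot 1 - 35 = \sqrt{2} - 35 = -35 + \sqrt{2}$)
$\frac{P{\left(87,-22 \right)} + F{\left(23 \right)}}{-8649 - 34282} = \frac{\left(-81 - 22\right) - \left(35 - \sqrt{2}\right)}{-8649 - 34282} = \frac{-103 - \left(35 - \sqrt{2}\right)}{-42931} = \left(-138 + \sqrt{2}\right) \left(- \frac{1}{42931}\right) = \frac{138}{42931} - \frac{\sqrt{2}}{42931}$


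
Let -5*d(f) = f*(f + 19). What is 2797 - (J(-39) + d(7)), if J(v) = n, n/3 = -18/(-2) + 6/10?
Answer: 14023/5 ≈ 2804.6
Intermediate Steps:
n = 144/5 (n = 3*(-18/(-2) + 6/10) = 3*(-18*(-½) + 6*(⅒)) = 3*(9 + ⅗) = 3*(48/5) = 144/5 ≈ 28.800)
J(v) = 144/5
d(f) = -f*(19 + f)/5 (d(f) = -f*(f + 19)/5 = -f*(19 + f)/5)
2797 - (J(-39) + d(7)) = 2797 - (144/5 - ⅕*7*(19 + 7)) = 2797 - (144/5 - ⅕*7*26) = 2797 - (144/5 - 182/5) = 2797 - 1*(-38/5) = 2797 + 38/5 = 14023/5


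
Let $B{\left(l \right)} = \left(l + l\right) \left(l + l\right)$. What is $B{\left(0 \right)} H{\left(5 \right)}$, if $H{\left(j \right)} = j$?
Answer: $0$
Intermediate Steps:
$B{\left(l \right)} = 4 l^{2}$ ($B{\left(l \right)} = 2 l 2 l = 4 l^{2}$)
$B{\left(0 \right)} H{\left(5 \right)} = 4 \cdot 0^{2} \cdot 5 = 4 \cdot 0 \cdot 5 = 0 \cdot 5 = 0$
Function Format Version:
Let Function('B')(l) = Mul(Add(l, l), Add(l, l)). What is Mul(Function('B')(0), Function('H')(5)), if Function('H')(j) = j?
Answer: 0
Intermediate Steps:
Function('B')(l) = Mul(4, Pow(l, 2)) (Function('B')(l) = Mul(Mul(2, l), Mul(2, l)) = Mul(4, Pow(l, 2)))
Mul(Function('B')(0), Function('H')(5)) = Mul(Mul(4, Pow(0, 2)), 5) = Mul(Mul(4, 0), 5) = Mul(0, 5) = 0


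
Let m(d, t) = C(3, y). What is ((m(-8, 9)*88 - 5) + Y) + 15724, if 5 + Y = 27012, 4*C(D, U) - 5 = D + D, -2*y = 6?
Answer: 42968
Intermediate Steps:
y = -3 (y = -1/2*6 = -3)
C(D, U) = 5/4 + D/2 (C(D, U) = 5/4 + (D + D)/4 = 5/4 + (2*D)/4 = 5/4 + D/2)
m(d, t) = 11/4 (m(d, t) = 5/4 + (1/2)*3 = 5/4 + 3/2 = 11/4)
Y = 27007 (Y = -5 + 27012 = 27007)
((m(-8, 9)*88 - 5) + Y) + 15724 = (((11/4)*88 - 5) + 27007) + 15724 = ((242 - 5) + 27007) + 15724 = (237 + 27007) + 15724 = 27244 + 15724 = 42968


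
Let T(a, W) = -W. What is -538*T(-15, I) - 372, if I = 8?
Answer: 3932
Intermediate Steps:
-538*T(-15, I) - 372 = -(-538)*8 - 372 = -538*(-8) - 372 = 4304 - 372 = 3932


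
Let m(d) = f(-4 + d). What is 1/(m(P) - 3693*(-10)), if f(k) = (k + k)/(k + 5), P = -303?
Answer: 151/5576737 ≈ 2.7077e-5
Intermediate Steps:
f(k) = 2*k/(5 + k) (f(k) = (2*k)/(5 + k) = 2*k/(5 + k))
m(d) = 2*(-4 + d)/(1 + d) (m(d) = 2*(-4 + d)/(5 + (-4 + d)) = 2*(-4 + d)/(1 + d))
1/(m(P) - 3693*(-10)) = 1/(2*(-4 - 303)/(1 - 303) - 3693*(-10)) = 1/(2*(-307)/(-302) + 36930) = 1/(2*(-1/302)*(-307) + 36930) = 1/(307/151 + 36930) = 1/(5576737/151) = 151/5576737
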